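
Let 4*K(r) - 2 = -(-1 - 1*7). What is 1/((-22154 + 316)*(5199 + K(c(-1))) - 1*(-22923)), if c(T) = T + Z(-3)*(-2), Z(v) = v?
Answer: -1/113567434 ≈ -8.8053e-9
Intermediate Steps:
c(T) = 6 + T (c(T) = T - 3*(-2) = T + 6 = 6 + T)
K(r) = 5/2 (K(r) = ½ + (-(-1 - 1*7))/4 = ½ + (-(-1 - 7))/4 = ½ + (-1*(-8))/4 = ½ + (¼)*8 = ½ + 2 = 5/2)
1/((-22154 + 316)*(5199 + K(c(-1))) - 1*(-22923)) = 1/((-22154 + 316)*(5199 + 5/2) - 1*(-22923)) = 1/(-21838*10403/2 + 22923) = 1/(-113590357 + 22923) = 1/(-113567434) = -1/113567434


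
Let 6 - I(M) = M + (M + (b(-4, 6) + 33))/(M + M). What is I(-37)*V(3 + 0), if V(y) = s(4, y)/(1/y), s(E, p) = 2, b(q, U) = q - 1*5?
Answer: 9507/37 ≈ 256.95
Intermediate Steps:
b(q, U) = -5 + q (b(q, U) = q - 5 = -5 + q)
I(M) = 6 - M - (24 + M)/(2*M) (I(M) = 6 - (M + (M + ((-5 - 4) + 33))/(M + M)) = 6 - (M + (M + (-9 + 33))/((2*M))) = 6 - (M + (M + 24)*(1/(2*M))) = 6 - (M + (24 + M)*(1/(2*M))) = 6 - (M + (24 + M)/(2*M)) = 6 + (-M - (24 + M)/(2*M)) = 6 - M - (24 + M)/(2*M))
V(y) = 2*y (V(y) = 2/(1/y) = 2*y)
I(-37)*V(3 + 0) = (11/2 - 1*(-37) - 12/(-37))*(2*(3 + 0)) = (11/2 + 37 - 12*(-1/37))*(2*3) = (11/2 + 37 + 12/37)*6 = (3169/74)*6 = 9507/37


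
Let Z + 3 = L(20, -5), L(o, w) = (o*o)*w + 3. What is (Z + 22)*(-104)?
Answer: 205712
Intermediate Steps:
L(o, w) = 3 + w*o² (L(o, w) = o²*w + 3 = w*o² + 3 = 3 + w*o²)
Z = -2000 (Z = -3 + (3 - 5*20²) = -3 + (3 - 5*400) = -3 + (3 - 2000) = -3 - 1997 = -2000)
(Z + 22)*(-104) = (-2000 + 22)*(-104) = -1978*(-104) = 205712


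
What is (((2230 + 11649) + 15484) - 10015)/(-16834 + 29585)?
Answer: 19348/12751 ≈ 1.5174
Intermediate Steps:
(((2230 + 11649) + 15484) - 10015)/(-16834 + 29585) = ((13879 + 15484) - 10015)/12751 = (29363 - 10015)*(1/12751) = 19348*(1/12751) = 19348/12751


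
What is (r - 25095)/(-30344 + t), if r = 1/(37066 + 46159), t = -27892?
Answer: 1044265687/2423345550 ≈ 0.43092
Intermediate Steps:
r = 1/83225 ≈ 1.2016e-5
(r - 25095)/(-30344 + t) = (1/83225 - 25095)/(-30344 - 27892) = -2088531374/83225/(-58236) = -2088531374/83225*(-1/58236) = 1044265687/2423345550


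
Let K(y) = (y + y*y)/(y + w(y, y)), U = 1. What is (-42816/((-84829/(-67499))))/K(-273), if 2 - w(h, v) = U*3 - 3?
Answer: 16316668268/131230463 ≈ 124.34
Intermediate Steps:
w(h, v) = 2 (w(h, v) = 2 - (1*3 - 3) = 2 - (3 - 3) = 2 - 1*0 = 2 + 0 = 2)
K(y) = (y + y**2)/(2 + y) (K(y) = (y + y*y)/(y + 2) = (y + y**2)/(2 + y))
(-42816/((-84829/(-67499))))/K(-273) = (-42816/((-84829/(-67499))))/((-273*(1 - 273)/(2 - 273))) = (-42816/((-84829*(-1/67499))))/((-273*(-272)/(-271))) = (-42816/84829/67499)/((-273*(-1/271)*(-272))) = (-42816*67499/84829)/(-74256/271) = -2890037184/84829*(-271/74256) = 16316668268/131230463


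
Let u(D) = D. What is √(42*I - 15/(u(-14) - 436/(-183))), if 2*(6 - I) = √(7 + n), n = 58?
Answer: √(1144844622 - 94917396*√65)/2126 ≈ 9.1643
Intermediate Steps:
I = 6 - √65/2 (I = 6 - √(7 + 58)/2 = 6 - √65/2 ≈ 1.9689)
√(42*I - 15/(u(-14) - 436/(-183))) = √(42*(6 - √65/2) - 15/(-14 - 436/(-183))) = √((252 - 21*√65) - 15/(-14 - 436*(-1/183))) = √((252 - 21*√65) - 15/(-14 + 436/183)) = √((252 - 21*√65) - 15/(-2126/183)) = √((252 - 21*√65) - 183/2126*(-15)) = √((252 - 21*√65) + 2745/2126) = √(538497/2126 - 21*√65)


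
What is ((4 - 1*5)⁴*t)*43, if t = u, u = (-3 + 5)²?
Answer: 172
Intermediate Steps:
u = 4 (u = 2² = 4)
t = 4
((4 - 1*5)⁴*t)*43 = ((4 - 1*5)⁴*4)*43 = ((4 - 5)⁴*4)*43 = ((-1)⁴*4)*43 = (1*4)*43 = 4*43 = 172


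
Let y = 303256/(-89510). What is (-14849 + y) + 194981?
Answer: 8061656032/44755 ≈ 1.8013e+5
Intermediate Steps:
y = -151628/44755 (y = 303256*(-1/89510) = -151628/44755 ≈ -3.3880)
(-14849 + y) + 194981 = (-14849 - 151628/44755) + 194981 = -664718623/44755 + 194981 = 8061656032/44755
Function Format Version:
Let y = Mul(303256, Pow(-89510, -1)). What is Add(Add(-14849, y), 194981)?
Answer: Rational(8061656032, 44755) ≈ 1.8013e+5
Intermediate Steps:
y = Rational(-151628, 44755) (y = Mul(303256, Rational(-1, 89510)) = Rational(-151628, 44755) ≈ -3.3880)
Add(Add(-14849, y), 194981) = Add(Add(-14849, Rational(-151628, 44755)), 194981) = Add(Rational(-664718623, 44755), 194981) = Rational(8061656032, 44755)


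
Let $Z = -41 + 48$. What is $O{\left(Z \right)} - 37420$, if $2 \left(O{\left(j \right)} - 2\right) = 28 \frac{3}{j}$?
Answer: $-37412$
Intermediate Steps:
$Z = 7$
$O{\left(j \right)} = 2 + \frac{42}{j}$ ($O{\left(j \right)} = 2 + \frac{28 \frac{3}{j}}{2} = 2 + \frac{84 \frac{1}{j}}{2} = 2 + \frac{42}{j}$)
$O{\left(Z \right)} - 37420 = \left(2 + \frac{42}{7}\right) - 37420 = \left(2 + 42 \cdot \frac{1}{7}\right) - 37420 = \left(2 + 6\right) - 37420 = 8 - 37420 = -37412$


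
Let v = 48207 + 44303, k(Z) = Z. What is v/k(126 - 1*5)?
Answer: 8410/11 ≈ 764.54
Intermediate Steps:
v = 92510
v/k(126 - 1*5) = 92510/(126 - 1*5) = 92510/(126 - 5) = 92510/121 = 92510*(1/121) = 8410/11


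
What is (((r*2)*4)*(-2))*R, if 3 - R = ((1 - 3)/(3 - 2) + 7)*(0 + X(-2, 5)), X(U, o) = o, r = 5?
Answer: 1760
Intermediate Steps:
R = -22 (R = 3 - ((1 - 3)/(3 - 2) + 7)*(0 + 5) = 3 - (-2/1 + 7)*5 = 3 - (-2*1 + 7)*5 = 3 - (-2 + 7)*5 = 3 - 5*5 = 3 - 1*25 = 3 - 25 = -22)
(((r*2)*4)*(-2))*R = (((5*2)*4)*(-2))*(-22) = ((10*4)*(-2))*(-22) = (40*(-2))*(-22) = -80*(-22) = 1760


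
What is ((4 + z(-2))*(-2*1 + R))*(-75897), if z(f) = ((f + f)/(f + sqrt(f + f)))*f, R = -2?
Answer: 607176 - 607176*I ≈ 6.0718e+5 - 6.0718e+5*I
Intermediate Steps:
z(f) = 2*f**2/(f + sqrt(2)*sqrt(f)) (z(f) = ((2*f)/(f + sqrt(2*f)))*f = ((2*f)/(f + sqrt(2)*sqrt(f)))*f = (2*f/(f + sqrt(2)*sqrt(f)))*f = 2*f**2/(f + sqrt(2)*sqrt(f)))
((4 + z(-2))*(-2*1 + R))*(-75897) = ((4 + 2*(-2)**2/(-2 + sqrt(2)*sqrt(-2)))*(-2*1 - 2))*(-75897) = ((4 + 2*4/(-2 + sqrt(2)*(I*sqrt(2))))*(-2 - 2))*(-75897) = ((4 + 2*4/(-2 + 2*I))*(-4))*(-75897) = ((4 + 2*4*((-2 - 2*I)/8))*(-4))*(-75897) = ((4 + (-2 - 2*I))*(-4))*(-75897) = ((2 - 2*I)*(-4))*(-75897) = (-8 + 8*I)*(-75897) = 607176 - 607176*I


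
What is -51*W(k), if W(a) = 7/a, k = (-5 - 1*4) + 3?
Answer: 119/2 ≈ 59.500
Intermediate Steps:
k = -6 (k = (-5 - 4) + 3 = -9 + 3 = -6)
-51*W(k) = -357/(-6) = -357*(-1)/6 = -51*(-7/6) = 119/2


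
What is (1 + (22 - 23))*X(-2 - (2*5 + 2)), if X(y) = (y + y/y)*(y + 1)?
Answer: 0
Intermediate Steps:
X(y) = (1 + y)² (X(y) = (y + 1)*(1 + y) = (1 + y)*(1 + y) = (1 + y)²)
(1 + (22 - 23))*X(-2 - (2*5 + 2)) = (1 + (22 - 23))*(1 + (-2 - (2*5 + 2))² + 2*(-2 - (2*5 + 2))) = (1 - 1)*(1 + (-2 - (10 + 2))² + 2*(-2 - (10 + 2))) = 0*(1 + (-2 - 1*12)² + 2*(-2 - 1*12)) = 0*(1 + (-2 - 12)² + 2*(-2 - 12)) = 0*(1 + (-14)² + 2*(-14)) = 0*(1 + 196 - 28) = 0*169 = 0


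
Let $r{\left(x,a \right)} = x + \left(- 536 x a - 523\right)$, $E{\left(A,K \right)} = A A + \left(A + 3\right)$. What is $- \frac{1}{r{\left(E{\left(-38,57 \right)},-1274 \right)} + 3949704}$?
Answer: $- \frac{1}{966105966} \approx -1.0351 \cdot 10^{-9}$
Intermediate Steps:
$E{\left(A,K \right)} = 3 + A + A^{2}$ ($E{\left(A,K \right)} = A^{2} + \left(3 + A\right) = 3 + A + A^{2}$)
$r{\left(x,a \right)} = -523 + x - 536 a x$ ($r{\left(x,a \right)} = x - \left(523 + 536 a x\right) = -523 + x - 536 a x$)
$- \frac{1}{r{\left(E{\left(-38,57 \right)},-1274 \right)} + 3949704} = - \frac{1}{\left(-523 + \left(3 - 38 + \left(-38\right)^{2}\right) - - 682864 \left(3 - 38 + \left(-38\right)^{2}\right)\right) + 3949704} = - \frac{1}{\left(-523 + \left(3 - 38 + 1444\right) - - 682864 \left(3 - 38 + 1444\right)\right) + 3949704} = - \frac{1}{\left(-523 + 1409 - \left(-682864\right) 1409\right) + 3949704} = - \frac{1}{\left(-523 + 1409 + 962155376\right) + 3949704} = - \frac{1}{962156262 + 3949704} = - \frac{1}{966105966}$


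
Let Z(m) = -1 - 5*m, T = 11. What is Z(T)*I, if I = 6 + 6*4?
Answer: -1680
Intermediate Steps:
I = 30 (I = 6 + 24 = 30)
Z(T)*I = (-1 - 5*11)*30 = (-1 - 55)*30 = -56*30 = -1680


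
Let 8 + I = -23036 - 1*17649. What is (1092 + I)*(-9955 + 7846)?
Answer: 83518509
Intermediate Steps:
I = -40693 (I = -8 + (-23036 - 1*17649) = -8 + (-23036 - 17649) = -8 - 40685 = -40693)
(1092 + I)*(-9955 + 7846) = (1092 - 40693)*(-9955 + 7846) = -39601*(-2109) = 83518509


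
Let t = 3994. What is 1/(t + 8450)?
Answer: 1/12444 ≈ 8.0360e-5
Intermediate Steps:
1/(t + 8450) = 1/(3994 + 8450) = 1/12444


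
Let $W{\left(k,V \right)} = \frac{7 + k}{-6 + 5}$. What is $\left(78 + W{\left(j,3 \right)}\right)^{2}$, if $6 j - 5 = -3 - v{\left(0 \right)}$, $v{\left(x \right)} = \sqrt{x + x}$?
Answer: $\frac{44944}{9} \approx 4993.8$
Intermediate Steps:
$v{\left(x \right)} = \sqrt{2} \sqrt{x}$ ($v{\left(x \right)} = \sqrt{2 x} = \sqrt{2} \sqrt{x}$)
$j = \frac{1}{3}$ ($j = \frac{5}{6} + \frac{-3 - \sqrt{2} \sqrt{0}}{6} = \frac{5}{6} + \frac{-3 - \sqrt{2} \cdot 0}{6} = \frac{5}{6} + \frac{-3 - 0}{6} = \frac{5}{6} + \frac{-3 + 0}{6} = \frac{5}{6} + \frac{1}{6} \left(-3\right) = \frac{5}{6} - \frac{1}{2} = \frac{1}{3} \approx 0.33333$)
$W{\left(k,V \right)} = -7 - k$ ($W{\left(k,V \right)} = \frac{7 + k}{-1} = \left(7 + k\right) \left(-1\right) = -7 - k$)
$\left(78 + W{\left(j,3 \right)}\right)^{2} = \left(78 - \frac{22}{3}\right)^{2} = \left(\frac{212}{3}\right)^{2} = \frac{44944}{9}$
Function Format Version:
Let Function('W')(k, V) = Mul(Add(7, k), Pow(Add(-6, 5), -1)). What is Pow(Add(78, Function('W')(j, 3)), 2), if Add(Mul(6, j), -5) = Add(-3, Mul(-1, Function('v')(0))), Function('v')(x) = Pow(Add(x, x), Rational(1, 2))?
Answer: Rational(44944, 9) ≈ 4993.8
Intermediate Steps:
Function('v')(x) = Mul(Pow(2, Rational(1, 2)), Pow(x, Rational(1, 2))) (Function('v')(x) = Pow(Mul(2, x), Rational(1, 2)) = Mul(Pow(2, Rational(1, 2)), Pow(x, Rational(1, 2))))
j = Rational(1, 3) (j = Add(Rational(5, 6), Mul(Rational(1, 6), Add(-3, Mul(-1, Mul(Pow(2, Rational(1, 2)), Pow(0, Rational(1, 2))))))) = Add(Rational(5, 6), Mul(Rational(1, 6), Add(-3, Mul(-1, Mul(Pow(2, Rational(1, 2)), 0))))) = Add(Rational(5, 6), Mul(Rational(1, 6), Add(-3, Mul(-1, 0)))) = Add(Rational(5, 6), Mul(Rational(1, 6), Add(-3, 0))) = Add(Rational(5, 6), Mul(Rational(1, 6), -3)) = Add(Rational(5, 6), Rational(-1, 2)) = Rational(1, 3) ≈ 0.33333)
Function('W')(k, V) = Add(-7, Mul(-1, k)) (Function('W')(k, V) = Mul(Add(7, k), Pow(-1, -1)) = Mul(Add(7, k), -1) = Add(-7, Mul(-1, k)))
Pow(Add(78, Function('W')(j, 3)), 2) = Pow(Add(78, Add(-7, Mul(-1, Rational(1, 3)))), 2) = Pow(Add(78, Add(-7, Rational(-1, 3))), 2) = Pow(Add(78, Rational(-22, 3)), 2) = Pow(Rational(212, 3), 2) = Rational(44944, 9)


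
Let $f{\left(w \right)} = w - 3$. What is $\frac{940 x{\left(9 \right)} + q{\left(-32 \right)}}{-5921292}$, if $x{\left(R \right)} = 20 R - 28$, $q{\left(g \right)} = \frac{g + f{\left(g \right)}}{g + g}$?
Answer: $- \frac{3048129}{126320896} \approx -0.02413$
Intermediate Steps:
$f{\left(w \right)} = -3 + w$
$q{\left(g \right)} = \frac{-3 + 2 g}{2 g}$ ($q{\left(g \right)} = \frac{g + \left(-3 + g\right)}{g + g} = \frac{-3 + 2 g}{2 g}$)
$x{\left(R \right)} = -28 + 20 R$
$\frac{940 x{\left(9 \right)} + q{\left(-32 \right)}}{-5921292} = \frac{940 \left(-28 + 20 \cdot 9\right) + \frac{- \frac{3}{2} - 32}{-32}}{-5921292} = \left(940 \left(-28 + 180\right) - - \frac{67}{64}\right) \left(- \frac{1}{5921292}\right) = \left(940 \cdot 152 + \frac{67}{64}\right) \left(- \frac{1}{5921292}\right) = \left(142880 + \frac{67}{64}\right) \left(- \frac{1}{5921292}\right) = \frac{9144387}{64} \left(- \frac{1}{5921292}\right) = - \frac{3048129}{126320896}$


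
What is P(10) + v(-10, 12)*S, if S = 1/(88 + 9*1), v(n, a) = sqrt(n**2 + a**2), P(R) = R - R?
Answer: 2*sqrt(61)/97 ≈ 0.16104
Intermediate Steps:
P(R) = 0
v(n, a) = sqrt(a**2 + n**2)
S = 1/97 (S = 1/(88 + 9) = 1/97 ≈ 0.010309)
P(10) + v(-10, 12)*S = 0 + sqrt(12**2 + (-10)**2)*(1/97) = 0 + sqrt(144 + 100)*(1/97) = 0 + sqrt(244)*(1/97) = 0 + (2*sqrt(61))*(1/97) = 0 + 2*sqrt(61)/97 = 2*sqrt(61)/97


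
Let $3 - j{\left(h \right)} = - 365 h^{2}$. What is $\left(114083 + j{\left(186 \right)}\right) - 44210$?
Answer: $12697416$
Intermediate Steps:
$j{\left(h \right)} = 3 + 365 h^{2}$ ($j{\left(h \right)} = 3 - - 365 h^{2} = 3 + 365 h^{2}$)
$\left(114083 + j{\left(186 \right)}\right) - 44210 = \left(114083 + \left(3 + 365 \cdot 186^{2}\right)\right) - 44210 = \left(114083 + \left(3 + 365 \cdot 34596\right)\right) - 44210 = \left(114083 + \left(3 + 12627540\right)\right) - 44210 = \left(114083 + 12627543\right) - 44210 = 12741626 - 44210 = 12697416$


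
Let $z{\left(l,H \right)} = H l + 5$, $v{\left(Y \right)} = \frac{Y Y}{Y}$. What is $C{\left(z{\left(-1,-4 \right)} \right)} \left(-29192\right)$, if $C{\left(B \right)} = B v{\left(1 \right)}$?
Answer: $-262728$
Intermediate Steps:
$v{\left(Y \right)} = Y$ ($v{\left(Y \right)} = \frac{Y^{2}}{Y} = Y$)
$z{\left(l,H \right)} = 5 + H l$
$C{\left(B \right)} = B$ ($C{\left(B \right)} = B 1 = B$)
$C{\left(z{\left(-1,-4 \right)} \right)} \left(-29192\right) = \left(5 - -4\right) \left(-29192\right) = \left(5 + 4\right) \left(-29192\right) = 9 \left(-29192\right) = -262728$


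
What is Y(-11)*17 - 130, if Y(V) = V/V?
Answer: -113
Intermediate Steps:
Y(V) = 1
Y(-11)*17 - 130 = 1*17 - 130 = 17 - 130 = -113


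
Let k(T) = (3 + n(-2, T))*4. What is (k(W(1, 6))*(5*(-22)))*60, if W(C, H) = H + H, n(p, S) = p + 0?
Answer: -26400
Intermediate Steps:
n(p, S) = p
W(C, H) = 2*H
k(T) = 4 (k(T) = (3 - 2)*4 = 1*4 = 4)
(k(W(1, 6))*(5*(-22)))*60 = (4*(5*(-22)))*60 = (4*(-110))*60 = -440*60 = -26400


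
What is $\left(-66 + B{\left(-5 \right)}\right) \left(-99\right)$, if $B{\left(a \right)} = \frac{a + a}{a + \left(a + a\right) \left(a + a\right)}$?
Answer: $\frac{124344}{19} \approx 6544.4$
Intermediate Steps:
$B{\left(a \right)} = \frac{2 a}{a + 4 a^{2}}$ ($B{\left(a \right)} = \frac{2 a}{a + 2 a 2 a} = \frac{2 a}{a + 4 a^{2}}$)
$\left(-66 + B{\left(-5 \right)}\right) \left(-99\right) = \left(-66 + \frac{2}{1 + 4 \left(-5\right)}\right) \left(-99\right) = \left(-66 + \frac{2}{1 - 20}\right) \left(-99\right) = \left(-66 + \frac{2}{-19}\right) \left(-99\right) = \left(-66 + 2 \left(- \frac{1}{19}\right)\right) \left(-99\right) = \left(-66 - \frac{2}{19}\right) \left(-99\right) = \left(- \frac{1256}{19}\right) \left(-99\right) = \frac{124344}{19}$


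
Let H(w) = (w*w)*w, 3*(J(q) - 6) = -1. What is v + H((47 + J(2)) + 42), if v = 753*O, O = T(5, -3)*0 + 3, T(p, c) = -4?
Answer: 22967297/27 ≈ 8.5064e+5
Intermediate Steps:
J(q) = 17/3 (J(q) = 6 + (⅓)*(-1) = 6 - ⅓ = 17/3)
O = 3 (O = -4*0 + 3 = 0 + 3 = 3)
H(w) = w³ (H(w) = w²*w = w³)
v = 2259 (v = 753*3 = 2259)
v + H((47 + J(2)) + 42) = 2259 + ((47 + 17/3) + 42)³ = 2259 + (158/3 + 42)³ = 2259 + (284/3)³ = 2259 + 22906304/27 = 22967297/27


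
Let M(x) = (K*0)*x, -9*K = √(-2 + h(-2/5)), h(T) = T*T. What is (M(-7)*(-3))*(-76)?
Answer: 0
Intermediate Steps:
h(T) = T²
K = -I*√46/45 (K = -√(-2 + (-2/5)²)/9 = -√(-2 + (-2*⅕)²)/9 = -√(-2 + (-⅖)²)/9 = -√(-2 + 4/25)/9 = -I*√46/45 ≈ -0.15072*I)
M(x) = 0 (M(x) = (-I*√46/45*0)*x = 0*x = 0)
(M(-7)*(-3))*(-76) = (0*(-3))*(-76) = 0*(-76) = 0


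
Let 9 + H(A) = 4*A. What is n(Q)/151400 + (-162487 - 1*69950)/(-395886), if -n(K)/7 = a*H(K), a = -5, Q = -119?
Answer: 189805313/399580936 ≈ 0.47501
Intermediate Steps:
H(A) = -9 + 4*A
n(K) = -315 + 140*K (n(K) = -(-35)*(-9 + 4*K) = -7*(45 - 20*K) = -315 + 140*K)
n(Q)/151400 + (-162487 - 1*69950)/(-395886) = (-315 + 140*(-119))/151400 + (-162487 - 1*69950)/(-395886) = (-315 - 16660)*(1/151400) + (-162487 - 69950)*(-1/395886) = -16975*1/151400 - 232437*(-1/395886) = -679/6056 + 77479/131962 = 189805313/399580936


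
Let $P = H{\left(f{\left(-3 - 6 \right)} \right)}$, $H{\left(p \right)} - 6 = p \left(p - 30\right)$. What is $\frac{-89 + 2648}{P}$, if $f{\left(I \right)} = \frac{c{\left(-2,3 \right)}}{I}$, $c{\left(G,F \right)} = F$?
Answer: $\frac{23031}{145} \approx 158.83$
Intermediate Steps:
$f{\left(I \right)} = \frac{3}{I}$
$H{\left(p \right)} = 6 + p \left(-30 + p\right)$ ($H{\left(p \right)} = 6 + p \left(p - 30\right) = 6 + p \left(-30 + p\right)$)
$P = \frac{145}{9}$ ($P = 6 + \left(\frac{3}{-3 - 6}\right)^{2} - 30 \frac{3}{-3 - 6} = 6 + \left(\frac{3}{-9}\right)^{2} - 30 \frac{3}{-9} = 6 + \left(3 \left(- \frac{1}{9}\right)\right)^{2} - 30 \cdot 3 \left(- \frac{1}{9}\right) = 6 + \left(- \frac{1}{3}\right)^{2} - -10 = 6 + \frac{1}{9} + 10 = \frac{145}{9} \approx 16.111$)
$\frac{-89 + 2648}{P} = \frac{-89 + 2648}{\frac{145}{9}} = 2559 \cdot \frac{9}{145} = \frac{23031}{145}$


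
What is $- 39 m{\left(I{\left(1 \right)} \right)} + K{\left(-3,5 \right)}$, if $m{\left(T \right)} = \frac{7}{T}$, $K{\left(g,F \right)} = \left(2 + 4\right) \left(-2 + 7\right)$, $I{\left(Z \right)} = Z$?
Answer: $-243$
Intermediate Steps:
$K{\left(g,F \right)} = 30$ ($K{\left(g,F \right)} = 6 \cdot 5 = 30$)
$- 39 m{\left(I{\left(1 \right)} \right)} + K{\left(-3,5 \right)} = - 39 \cdot \frac{7}{1} + 30 = - 39 \cdot 7 \cdot 1 + 30 = \left(-39\right) 7 + 30 = -273 + 30 = -243$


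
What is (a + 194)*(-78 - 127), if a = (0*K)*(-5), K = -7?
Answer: -39770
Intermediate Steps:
a = 0 (a = (0*(-7))*(-5) = 0*(-5) = 0)
(a + 194)*(-78 - 127) = (0 + 194)*(-78 - 127) = 194*(-205) = -39770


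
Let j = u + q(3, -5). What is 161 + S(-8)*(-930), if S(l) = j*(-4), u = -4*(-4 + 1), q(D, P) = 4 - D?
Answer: 48521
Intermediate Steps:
u = 12 (u = -4*(-3) = 12)
j = 13 (j = 12 + (4 - 1*3) = 12 + (4 - 3) = 12 + 1 = 13)
S(l) = -52 (S(l) = 13*(-4) = -52)
161 + S(-8)*(-930) = 161 - 52*(-930) = 161 + 48360 = 48521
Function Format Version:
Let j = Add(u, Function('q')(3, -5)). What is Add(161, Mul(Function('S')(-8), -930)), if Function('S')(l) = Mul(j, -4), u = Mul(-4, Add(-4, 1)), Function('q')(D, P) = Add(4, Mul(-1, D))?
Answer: 48521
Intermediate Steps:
u = 12 (u = Mul(-4, -3) = 12)
j = 13 (j = Add(12, Add(4, Mul(-1, 3))) = Add(12, Add(4, -3)) = Add(12, 1) = 13)
Function('S')(l) = -52 (Function('S')(l) = Mul(13, -4) = -52)
Add(161, Mul(Function('S')(-8), -930)) = Add(161, Mul(-52, -930)) = Add(161, 48360) = 48521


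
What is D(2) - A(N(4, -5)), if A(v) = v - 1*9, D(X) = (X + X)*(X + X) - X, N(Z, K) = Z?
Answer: 19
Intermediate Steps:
D(X) = -X + 4*X² (D(X) = (2*X)*(2*X) - X = 4*X² - X = -X + 4*X²)
A(v) = -9 + v (A(v) = v - 9 = -9 + v)
D(2) - A(N(4, -5)) = 2*(-1 + 4*2) - (-9 + 4) = 2*(-1 + 8) - 1*(-5) = 2*7 + 5 = 14 + 5 = 19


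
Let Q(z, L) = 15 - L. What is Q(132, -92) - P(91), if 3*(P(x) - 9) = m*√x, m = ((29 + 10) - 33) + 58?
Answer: 98 - 64*√91/3 ≈ -105.51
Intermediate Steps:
m = 64 (m = (39 - 33) + 58 = 6 + 58 = 64)
P(x) = 9 + 64*√x/3 (P(x) = 9 + (64*√x)/3 = 9 + 64*√x/3)
Q(132, -92) - P(91) = (15 - 1*(-92)) - (9 + 64*√91/3) = (15 + 92) + (-9 - 64*√91/3) = 107 + (-9 - 64*√91/3) = 98 - 64*√91/3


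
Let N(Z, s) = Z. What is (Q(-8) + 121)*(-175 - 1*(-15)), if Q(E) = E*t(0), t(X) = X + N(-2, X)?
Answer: -21920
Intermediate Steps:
t(X) = -2 + X (t(X) = X - 2 = -2 + X)
Q(E) = -2*E (Q(E) = E*(-2 + 0) = E*(-2) = -2*E)
(Q(-8) + 121)*(-175 - 1*(-15)) = (-2*(-8) + 121)*(-175 - 1*(-15)) = (16 + 121)*(-175 + 15) = 137*(-160) = -21920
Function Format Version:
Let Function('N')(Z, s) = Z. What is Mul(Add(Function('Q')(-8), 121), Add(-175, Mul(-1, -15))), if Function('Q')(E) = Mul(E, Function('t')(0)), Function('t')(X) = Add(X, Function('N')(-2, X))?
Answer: -21920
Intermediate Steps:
Function('t')(X) = Add(-2, X) (Function('t')(X) = Add(X, -2) = Add(-2, X))
Function('Q')(E) = Mul(-2, E) (Function('Q')(E) = Mul(E, Add(-2, 0)) = Mul(E, -2) = Mul(-2, E))
Mul(Add(Function('Q')(-8), 121), Add(-175, Mul(-1, -15))) = Mul(Add(Mul(-2, -8), 121), Add(-175, Mul(-1, -15))) = Mul(Add(16, 121), Add(-175, 15)) = Mul(137, -160) = -21920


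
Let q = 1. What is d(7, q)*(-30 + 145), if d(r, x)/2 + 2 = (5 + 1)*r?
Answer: 9200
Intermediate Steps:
d(r, x) = -4 + 12*r (d(r, x) = -4 + 2*((5 + 1)*r) = -4 + 2*(6*r) = -4 + 12*r)
d(7, q)*(-30 + 145) = (-4 + 12*7)*(-30 + 145) = (-4 + 84)*115 = 80*115 = 9200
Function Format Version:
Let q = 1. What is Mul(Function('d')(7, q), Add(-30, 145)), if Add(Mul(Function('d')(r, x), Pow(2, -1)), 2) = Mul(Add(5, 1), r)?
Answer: 9200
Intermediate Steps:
Function('d')(r, x) = Add(-4, Mul(12, r)) (Function('d')(r, x) = Add(-4, Mul(2, Mul(Add(5, 1), r))) = Add(-4, Mul(2, Mul(6, r))) = Add(-4, Mul(12, r)))
Mul(Function('d')(7, q), Add(-30, 145)) = Mul(Add(-4, Mul(12, 7)), Add(-30, 145)) = Mul(Add(-4, 84), 115) = Mul(80, 115) = 9200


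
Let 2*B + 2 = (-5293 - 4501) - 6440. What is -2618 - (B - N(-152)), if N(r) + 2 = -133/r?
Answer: 43991/8 ≈ 5498.9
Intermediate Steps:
N(r) = -2 - 133/r
B = -8118 (B = -1 + ((-5293 - 4501) - 6440)/2 = -1 + (-9794 - 6440)/2 = -1 + (1/2)*(-16234) = -1 - 8117 = -8118)
-2618 - (B - N(-152)) = -2618 - (-8118 - (-2 - 133/(-152))) = -2618 - (-8118 - (-2 - 133*(-1/152))) = -2618 - (-8118 - (-2 + 7/8)) = -2618 - (-8118 - 1*(-9/8)) = -2618 - (-8118 + 9/8) = -2618 - 1*(-64935/8) = -2618 + 64935/8 = 43991/8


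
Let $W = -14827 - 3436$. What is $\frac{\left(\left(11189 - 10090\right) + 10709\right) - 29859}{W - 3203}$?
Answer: $\frac{18051}{21466} \approx 0.84091$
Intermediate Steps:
$W = -18263$ ($W = -14827 - 3436 = -18263$)
$\frac{\left(\left(11189 - 10090\right) + 10709\right) - 29859}{W - 3203} = \frac{\left(\left(11189 - 10090\right) + 10709\right) - 29859}{-18263 - 3203} = \frac{\left(1099 + 10709\right) - 29859}{-21466} = \left(11808 - 29859\right) \left(- \frac{1}{21466}\right) = \left(-18051\right) \left(- \frac{1}{21466}\right) = \frac{18051}{21466}$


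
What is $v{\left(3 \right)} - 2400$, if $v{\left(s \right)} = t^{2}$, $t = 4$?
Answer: $-2384$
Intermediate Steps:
$v{\left(s \right)} = 16$ ($v{\left(s \right)} = 4^{2} = 16$)
$v{\left(3 \right)} - 2400 = 16 - 2400 = -2384$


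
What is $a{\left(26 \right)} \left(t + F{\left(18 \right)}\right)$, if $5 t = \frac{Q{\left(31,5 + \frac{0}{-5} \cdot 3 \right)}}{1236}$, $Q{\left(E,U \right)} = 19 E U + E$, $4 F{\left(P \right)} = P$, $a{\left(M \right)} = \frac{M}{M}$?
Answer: $\frac{5131}{1030} \approx 4.9816$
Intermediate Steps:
$a{\left(M \right)} = 1$
$F{\left(P \right)} = \frac{P}{4}$
$Q{\left(E,U \right)} = E + 19 E U$ ($Q{\left(E,U \right)} = 19 E U + E = E + 19 E U$)
$t = \frac{248}{515}$ ($t = \frac{31 \left(1 + 19 \left(5 + \frac{0}{-5} \cdot 3\right)\right) \frac{1}{1236}}{5} = \frac{31 \left(1 + 19 \left(5 + 0 \left(- \frac{1}{5}\right) 3\right)\right) \frac{1}{1236}}{5} = \frac{31 \left(1 + 19 \left(5 + 0 \cdot 3\right)\right) \frac{1}{1236}}{5} = \frac{31 \left(1 + 19 \left(5 + 0\right)\right) \frac{1}{1236}}{5} = \frac{31 \left(1 + 19 \cdot 5\right) \frac{1}{1236}}{5} = \frac{31 \left(1 + 95\right) \frac{1}{1236}}{5} = \frac{31 \cdot 96 \cdot \frac{1}{1236}}{5} = \frac{2976 \cdot \frac{1}{1236}}{5} = \frac{1}{5} \cdot \frac{248}{103} = \frac{248}{515} \approx 0.48155$)
$a{\left(26 \right)} \left(t + F{\left(18 \right)}\right) = 1 \left(\frac{248}{515} + \frac{1}{4} \cdot 18\right) = 1 \left(\frac{248}{515} + \frac{9}{2}\right) = 1 \cdot \frac{5131}{1030} = \frac{5131}{1030}$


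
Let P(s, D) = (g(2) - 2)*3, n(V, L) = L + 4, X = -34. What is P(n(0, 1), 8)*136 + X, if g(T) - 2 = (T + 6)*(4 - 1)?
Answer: 9758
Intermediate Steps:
n(V, L) = 4 + L
g(T) = 20 + 3*T (g(T) = 2 + (T + 6)*(4 - 1) = 2 + (6 + T)*3 = 2 + (18 + 3*T) = 20 + 3*T)
P(s, D) = 72 (P(s, D) = ((20 + 3*2) - 2)*3 = ((20 + 6) - 2)*3 = (26 - 2)*3 = 24*3 = 72)
P(n(0, 1), 8)*136 + X = 72*136 - 34 = 9792 - 34 = 9758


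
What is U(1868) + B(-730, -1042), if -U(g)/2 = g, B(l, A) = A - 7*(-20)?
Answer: -4638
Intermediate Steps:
B(l, A) = 140 + A (B(l, A) = A + 140 = 140 + A)
U(g) = -2*g
U(1868) + B(-730, -1042) = -2*1868 + (140 - 1042) = -3736 - 902 = -4638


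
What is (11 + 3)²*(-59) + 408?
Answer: -11156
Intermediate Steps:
(11 + 3)²*(-59) + 408 = 14²*(-59) + 408 = 196*(-59) + 408 = -11564 + 408 = -11156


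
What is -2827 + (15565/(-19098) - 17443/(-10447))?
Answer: -563863491703/199516806 ≈ -2826.1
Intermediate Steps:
-2827 + (15565/(-19098) - 17443/(-10447)) = -2827 + (15565*(-1/19098) - 17443*(-1/10447)) = -2827 + (-15565/19098 + 17443/10447) = -2827 + 170518859/199516806 = -563863491703/199516806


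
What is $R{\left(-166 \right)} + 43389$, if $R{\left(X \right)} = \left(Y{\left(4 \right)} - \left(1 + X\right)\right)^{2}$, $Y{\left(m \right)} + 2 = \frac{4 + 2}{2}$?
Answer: $70945$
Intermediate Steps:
$Y{\left(m \right)} = 1$ ($Y{\left(m \right)} = -2 + \frac{4 + 2}{2} = -2 + 6 \cdot \frac{1}{2} = -2 + 3 = 1$)
$R{\left(X \right)} = X^{2}$ ($R{\left(X \right)} = \left(1 - \left(1 + X\right)\right)^{2} = \left(- X\right)^{2} = X^{2}$)
$R{\left(-166 \right)} + 43389 = \left(-166\right)^{2} + 43389 = 27556 + 43389 = 70945$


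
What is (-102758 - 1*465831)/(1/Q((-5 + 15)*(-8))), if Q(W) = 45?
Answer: -25586505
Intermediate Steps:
(-102758 - 1*465831)/(1/Q((-5 + 15)*(-8))) = (-102758 - 1*465831)/(1/45) = (-102758 - 465831)/(1/45) = -568589*45 = -25586505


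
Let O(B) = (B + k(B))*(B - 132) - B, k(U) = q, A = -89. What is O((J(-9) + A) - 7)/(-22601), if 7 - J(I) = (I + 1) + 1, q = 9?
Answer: -15704/22601 ≈ -0.69484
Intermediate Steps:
k(U) = 9
J(I) = 5 - I (J(I) = 7 - ((I + 1) + 1) = 7 - ((1 + I) + 1) = 7 - (2 + I) = 7 + (-2 - I) = 5 - I)
O(B) = -B + (-132 + B)*(9 + B) (O(B) = (B + 9)*(B - 132) - B = (9 + B)*(-132 + B) - B = (-132 + B)*(9 + B) - B = -B + (-132 + B)*(9 + B))
O((J(-9) + A) - 7)/(-22601) = (-1188 + (((5 - 1*(-9)) - 89) - 7)² - 124*(((5 - 1*(-9)) - 89) - 7))/(-22601) = (-1188 + (((5 + 9) - 89) - 7)² - 124*(((5 + 9) - 89) - 7))*(-1/22601) = (-1188 + ((14 - 89) - 7)² - 124*((14 - 89) - 7))*(-1/22601) = (-1188 + (-75 - 7)² - 124*(-75 - 7))*(-1/22601) = (-1188 + (-82)² - 124*(-82))*(-1/22601) = (-1188 + 6724 + 10168)*(-1/22601) = 15704*(-1/22601) = -15704/22601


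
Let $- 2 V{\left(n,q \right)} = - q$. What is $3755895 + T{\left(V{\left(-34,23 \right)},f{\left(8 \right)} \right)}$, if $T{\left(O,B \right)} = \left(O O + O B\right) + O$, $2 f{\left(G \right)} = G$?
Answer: $\frac{15024339}{4} \approx 3.7561 \cdot 10^{6}$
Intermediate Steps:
$V{\left(n,q \right)} = \frac{q}{2}$ ($V{\left(n,q \right)} = - \frac{\left(-1\right) q}{2} = \frac{q}{2}$)
$f{\left(G \right)} = \frac{G}{2}$
$T{\left(O,B \right)} = O + O^{2} + B O$ ($T{\left(O,B \right)} = \left(O^{2} + B O\right) + O = O + O^{2} + B O$)
$3755895 + T{\left(V{\left(-34,23 \right)},f{\left(8 \right)} \right)} = 3755895 + \frac{1}{2} \cdot 23 \left(1 + \frac{1}{2} \cdot 8 + \frac{1}{2} \cdot 23\right) = 3755895 + \frac{23 \left(1 + 4 + \frac{23}{2}\right)}{2} = 3755895 + \frac{23}{2} \cdot \frac{33}{2} = 3755895 + \frac{759}{4} = \frac{15024339}{4}$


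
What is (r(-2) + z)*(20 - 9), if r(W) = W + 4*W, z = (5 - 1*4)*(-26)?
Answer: -396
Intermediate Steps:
z = -26 (z = (5 - 4)*(-26) = 1*(-26) = -26)
r(W) = 5*W
(r(-2) + z)*(20 - 9) = (5*(-2) - 26)*(20 - 9) = (-10 - 26)*11 = -36*11 = -396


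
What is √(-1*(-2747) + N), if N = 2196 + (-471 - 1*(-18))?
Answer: √4490 ≈ 67.007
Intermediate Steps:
N = 1743 (N = 2196 + (-471 + 18) = 2196 - 453 = 1743)
√(-1*(-2747) + N) = √(-1*(-2747) + 1743) = √(2747 + 1743) = √4490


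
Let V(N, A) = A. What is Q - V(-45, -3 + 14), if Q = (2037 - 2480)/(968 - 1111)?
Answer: -1130/143 ≈ -7.9021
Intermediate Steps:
Q = 443/143 (Q = -443/(-143) = -443*(-1/143) = 443/143 ≈ 3.0979)
Q - V(-45, -3 + 14) = 443/143 - (-3 + 14) = 443/143 - 1*11 = 443/143 - 11 = -1130/143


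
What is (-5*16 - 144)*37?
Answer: -8288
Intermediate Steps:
(-5*16 - 144)*37 = (-80 - 144)*37 = -224*37 = -8288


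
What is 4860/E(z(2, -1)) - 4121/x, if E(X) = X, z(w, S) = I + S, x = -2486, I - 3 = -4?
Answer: -6036859/2486 ≈ -2428.3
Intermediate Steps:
I = -1 (I = 3 - 4 = -1)
z(w, S) = -1 + S
4860/E(z(2, -1)) - 4121/x = 4860/(-1 - 1) - 4121/(-2486) = 4860/(-2) - 4121*(-1/2486) = 4860*(-½) + 4121/2486 = -2430 + 4121/2486 = -6036859/2486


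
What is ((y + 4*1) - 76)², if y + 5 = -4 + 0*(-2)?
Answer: 6561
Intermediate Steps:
y = -9 (y = -5 + (-4 + 0*(-2)) = -5 + (-4 + 0) = -5 - 4 = -9)
((y + 4*1) - 76)² = ((-9 + 4*1) - 76)² = ((-9 + 4) - 76)² = (-5 - 76)² = (-81)² = 6561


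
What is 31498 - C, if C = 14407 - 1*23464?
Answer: 40555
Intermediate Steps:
C = -9057 (C = 14407 - 23464 = -9057)
31498 - C = 31498 - 1*(-9057) = 31498 + 9057 = 40555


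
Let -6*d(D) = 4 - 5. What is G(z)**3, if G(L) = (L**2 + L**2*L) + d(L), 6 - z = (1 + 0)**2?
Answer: 731432701/216 ≈ 3.3863e+6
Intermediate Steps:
z = 5 (z = 6 - (1 + 0)**2 = 6 - 1*1**2 = 6 - 1*1 = 6 - 1 = 5)
d(D) = 1/6 (d(D) = -(4 - 5)/6 = -1/6*(-1) = 1/6)
G(L) = 1/6 + L**2 + L**3 (G(L) = (L**2 + L**2*L) + 1/6 = (L**2 + L**3) + 1/6 = 1/6 + L**2 + L**3)
G(z)**3 = (1/6 + 5**2 + 5**3)**3 = (1/6 + 25 + 125)**3 = (901/6)**3 = 731432701/216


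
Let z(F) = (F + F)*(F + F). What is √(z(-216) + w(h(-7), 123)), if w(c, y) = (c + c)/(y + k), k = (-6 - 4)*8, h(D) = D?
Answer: √345067174/43 ≈ 432.00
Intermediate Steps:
z(F) = 4*F² (z(F) = (2*F)*(2*F) = 4*F²)
k = -80 (k = -10*8 = -80)
w(c, y) = 2*c/(-80 + y) (w(c, y) = (c + c)/(y - 80) = (2*c)/(-80 + y) = 2*c/(-80 + y))
√(z(-216) + w(h(-7), 123)) = √(4*(-216)² + 2*(-7)/(-80 + 123)) = √(4*46656 + 2*(-7)/43) = √(186624 + 2*(-7)*(1/43)) = √(186624 - 14/43) = √(8024818/43) = √345067174/43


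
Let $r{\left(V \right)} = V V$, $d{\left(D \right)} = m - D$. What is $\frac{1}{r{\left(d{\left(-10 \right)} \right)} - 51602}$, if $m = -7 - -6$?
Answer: $- \frac{1}{51521} \approx -1.941 \cdot 10^{-5}$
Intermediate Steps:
$m = -1$ ($m = -7 + 6 = -1$)
$d{\left(D \right)} = -1 - D$
$r{\left(V \right)} = V^{2}$
$\frac{1}{r{\left(d{\left(-10 \right)} \right)} - 51602} = \frac{1}{\left(-1 - -10\right)^{2} - 51602} = \frac{1}{\left(-1 + 10\right)^{2} - 51602} = \frac{1}{9^{2} - 51602} = \frac{1}{81 - 51602} = \frac{1}{-51521} = - \frac{1}{51521}$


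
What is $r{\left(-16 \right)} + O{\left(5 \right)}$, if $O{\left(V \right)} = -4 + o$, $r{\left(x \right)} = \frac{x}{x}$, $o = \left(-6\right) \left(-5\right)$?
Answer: $27$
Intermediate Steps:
$o = 30$
$r{\left(x \right)} = 1$
$O{\left(V \right)} = 26$ ($O{\left(V \right)} = -4 + 30 = 26$)
$r{\left(-16 \right)} + O{\left(5 \right)} = 1 + 26 = 27$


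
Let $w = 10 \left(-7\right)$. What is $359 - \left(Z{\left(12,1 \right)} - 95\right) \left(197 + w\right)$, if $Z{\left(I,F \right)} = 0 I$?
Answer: $12424$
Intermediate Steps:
$Z{\left(I,F \right)} = 0$
$w = -70$
$359 - \left(Z{\left(12,1 \right)} - 95\right) \left(197 + w\right) = 359 - \left(0 - 95\right) \left(197 - 70\right) = 359 - \left(-95\right) 127 = 359 - -12065 = 359 + 12065 = 12424$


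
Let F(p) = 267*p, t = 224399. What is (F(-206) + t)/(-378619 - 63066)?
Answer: -169397/441685 ≈ -0.38352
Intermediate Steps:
(F(-206) + t)/(-378619 - 63066) = (267*(-206) + 224399)/(-378619 - 63066) = (-55002 + 224399)/(-441685) = 169397*(-1/441685) = -169397/441685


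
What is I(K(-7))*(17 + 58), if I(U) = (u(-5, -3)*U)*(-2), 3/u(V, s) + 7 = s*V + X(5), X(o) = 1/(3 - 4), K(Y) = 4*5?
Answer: -9000/7 ≈ -1285.7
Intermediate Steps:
K(Y) = 20
X(o) = -1 (X(o) = 1/(-1) = -1)
u(V, s) = 3/(-8 + V*s) (u(V, s) = 3/(-7 + (s*V - 1)) = 3/(-7 + (V*s - 1)) = 3/(-7 + (-1 + V*s)) = 3/(-8 + V*s))
I(U) = -6*U/7 (I(U) = ((3/(-8 - 5*(-3)))*U)*(-2) = ((3/(-8 + 15))*U)*(-2) = ((3/7)*U)*(-2) = ((3*(⅐))*U)*(-2) = (3*U/7)*(-2) = -6*U/7)
I(K(-7))*(17 + 58) = (-6/7*20)*(17 + 58) = -120/7*75 = -9000/7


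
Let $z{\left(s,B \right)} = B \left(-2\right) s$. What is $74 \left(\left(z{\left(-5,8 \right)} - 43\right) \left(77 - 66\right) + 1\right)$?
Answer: $30192$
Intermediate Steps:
$z{\left(s,B \right)} = - 2 B s$
$74 \left(\left(z{\left(-5,8 \right)} - 43\right) \left(77 - 66\right) + 1\right) = 74 \left(\left(\left(-2\right) 8 \left(-5\right) - 43\right) \left(77 - 66\right) + 1\right) = 74 \left(\left(80 - 43\right) 11 + 1\right) = 74 \left(37 \cdot 11 + 1\right) = 74 \left(407 + 1\right) = 74 \cdot 408 = 30192$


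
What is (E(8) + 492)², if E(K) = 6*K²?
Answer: 767376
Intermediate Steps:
(E(8) + 492)² = (6*8² + 492)² = (6*64 + 492)² = (384 + 492)² = 876² = 767376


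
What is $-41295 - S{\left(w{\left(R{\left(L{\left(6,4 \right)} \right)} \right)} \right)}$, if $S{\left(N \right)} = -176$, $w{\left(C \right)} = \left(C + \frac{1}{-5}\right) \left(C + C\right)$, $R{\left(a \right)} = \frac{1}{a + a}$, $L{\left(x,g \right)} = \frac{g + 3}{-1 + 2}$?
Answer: $-41119$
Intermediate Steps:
$L{\left(x,g \right)} = 3 + g$ ($L{\left(x,g \right)} = \frac{3 + g}{1} = \left(3 + g\right) 1 = 3 + g$)
$R{\left(a \right)} = \frac{1}{2 a}$
$w{\left(C \right)} = 2 C \left(- \frac{1}{5} + C\right)$ ($w{\left(C \right)} = \left(C - \frac{1}{5}\right) 2 C = \left(- \frac{1}{5} + C\right) 2 C = 2 C \left(- \frac{1}{5} + C\right)$)
$-41295 - S{\left(w{\left(R{\left(L{\left(6,4 \right)} \right)} \right)} \right)} = -41295 - -176 = -41295 + 176 = -41119$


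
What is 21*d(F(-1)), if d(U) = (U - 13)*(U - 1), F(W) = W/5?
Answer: 8316/25 ≈ 332.64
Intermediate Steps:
F(W) = W/5 (F(W) = W*(1/5) = W/5)
d(U) = (-1 + U)*(-13 + U) (d(U) = (-13 + U)*(-1 + U) = (-1 + U)*(-13 + U))
21*d(F(-1)) = 21*(13 + ((1/5)*(-1))**2 - 14*(-1)/5) = 21*(13 + (-1/5)**2 - 14*(-1/5)) = 21*(13 + 1/25 + 14/5) = 21*(396/25) = 8316/25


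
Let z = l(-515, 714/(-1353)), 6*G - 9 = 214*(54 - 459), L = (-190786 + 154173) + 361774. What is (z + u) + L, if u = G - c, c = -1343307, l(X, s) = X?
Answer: 3307019/2 ≈ 1.6535e+6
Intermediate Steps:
L = 325161 (L = -36613 + 361774 = 325161)
G = -28887/2 (G = 3/2 + (214*(54 - 459))/6 = 3/2 + (214*(-405))/6 = 3/2 + (1/6)*(-86670) = 3/2 - 14445 = -28887/2 ≈ -14444.)
u = 2657727/2 (u = -28887/2 - 1*(-1343307) = -28887/2 + 1343307 = 2657727/2 ≈ 1.3289e+6)
z = -515
(z + u) + L = (-515 + 2657727/2) + 325161 = 2656697/2 + 325161 = 3307019/2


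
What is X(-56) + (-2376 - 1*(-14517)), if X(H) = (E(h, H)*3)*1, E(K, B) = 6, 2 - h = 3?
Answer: 12159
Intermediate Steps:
h = -1 (h = 2 - 1*3 = 2 - 3 = -1)
X(H) = 18 (X(H) = (6*3)*1 = 18*1 = 18)
X(-56) + (-2376 - 1*(-14517)) = 18 + (-2376 - 1*(-14517)) = 18 + (-2376 + 14517) = 18 + 12141 = 12159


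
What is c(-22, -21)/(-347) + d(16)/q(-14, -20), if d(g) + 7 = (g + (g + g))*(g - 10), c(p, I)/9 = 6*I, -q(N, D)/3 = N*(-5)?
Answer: 140633/72870 ≈ 1.9299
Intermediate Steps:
q(N, D) = 15*N (q(N, D) = -3*N*(-5) = -(-15)*N = 15*N)
c(p, I) = 54*I (c(p, I) = 9*(6*I) = 54*I)
d(g) = -7 + 3*g*(-10 + g) (d(g) = -7 + (g + (g + g))*(g - 10) = -7 + (g + 2*g)*(-10 + g) = -7 + (3*g)*(-10 + g) = -7 + 3*g*(-10 + g))
c(-22, -21)/(-347) + d(16)/q(-14, -20) = (54*(-21))/(-347) + (-7 - 30*16 + 3*16**2)/((15*(-14))) = -1134*(-1/347) + (-7 - 480 + 3*256)/(-210) = 1134/347 + (-7 - 480 + 768)*(-1/210) = 1134/347 + 281*(-1/210) = 1134/347 - 281/210 = 140633/72870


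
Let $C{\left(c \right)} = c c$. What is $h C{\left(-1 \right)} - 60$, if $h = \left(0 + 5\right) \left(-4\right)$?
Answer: $-80$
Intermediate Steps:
$C{\left(c \right)} = c^{2}$
$h = -20$ ($h = 5 \left(-4\right) = -20$)
$h C{\left(-1 \right)} - 60 = - 20 \left(-1\right)^{2} - 60 = \left(-20\right) 1 - 60 = -20 - 60 = -80$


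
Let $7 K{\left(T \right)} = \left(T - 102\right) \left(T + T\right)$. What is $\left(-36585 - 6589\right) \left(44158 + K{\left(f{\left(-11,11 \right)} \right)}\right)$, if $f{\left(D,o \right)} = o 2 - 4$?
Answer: $-1887826324$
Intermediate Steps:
$f{\left(D,o \right)} = -4 + 2 o$ ($f{\left(D,o \right)} = 2 o - 4 = -4 + 2 o$)
$K{\left(T \right)} = \frac{2 T \left(-102 + T\right)}{7}$ ($K{\left(T \right)} = \frac{\left(T - 102\right) \left(T + T\right)}{7} = \frac{\left(-102 + T\right) 2 T}{7} = \frac{2 T \left(-102 + T\right)}{7}$)
$\left(-36585 - 6589\right) \left(44158 + K{\left(f{\left(-11,11 \right)} \right)}\right) = \left(-36585 - 6589\right) \left(44158 + \frac{2 \left(-4 + 2 \cdot 11\right) \left(-102 + \left(-4 + 2 \cdot 11\right)\right)}{7}\right) = \left(-36585 - 6589\right) \left(44158 + \frac{2 \left(-4 + 22\right) \left(-102 + \left(-4 + 22\right)\right)}{7}\right) = - 43174 \left(44158 + \frac{2}{7} \cdot 18 \left(-102 + 18\right)\right) = - 43174 \left(44158 + \frac{2}{7} \cdot 18 \left(-84\right)\right) = - 43174 \left(44158 - 432\right) = \left(-43174\right) 43726 = -1887826324$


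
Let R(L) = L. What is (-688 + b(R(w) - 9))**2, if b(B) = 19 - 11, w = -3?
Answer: 462400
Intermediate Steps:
b(B) = 8
(-688 + b(R(w) - 9))**2 = (-688 + 8)**2 = (-680)**2 = 462400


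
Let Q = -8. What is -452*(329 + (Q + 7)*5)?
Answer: -146448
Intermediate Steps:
-452*(329 + (Q + 7)*5) = -452*(329 + (-8 + 7)*5) = -452*(329 - 1*5) = -452*(329 - 5) = -452*324 = -146448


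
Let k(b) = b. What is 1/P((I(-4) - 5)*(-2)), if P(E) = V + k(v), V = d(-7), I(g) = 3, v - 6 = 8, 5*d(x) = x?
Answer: 5/63 ≈ 0.079365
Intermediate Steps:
d(x) = x/5
v = 14 (v = 6 + 8 = 14)
V = -7/5 (V = (1/5)*(-7) = -7/5 ≈ -1.4000)
P(E) = 63/5 (P(E) = -7/5 + 14 = 63/5)
1/P((I(-4) - 5)*(-2)) = 1/(63/5) = 5/63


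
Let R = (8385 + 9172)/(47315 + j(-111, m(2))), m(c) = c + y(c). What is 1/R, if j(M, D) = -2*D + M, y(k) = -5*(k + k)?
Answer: 47240/17557 ≈ 2.6907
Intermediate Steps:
y(k) = -10*k
m(c) = -9*c (m(c) = c - 10*c = -9*c)
j(M, D) = M - 2*D
R = 17557/47240 (R = (8385 + 9172)/(47315 + (-111 - (-18)*2)) = 17557/(47315 + (-111 - 2*(-18))) = 17557/(47315 + (-111 + 36)) = 17557/(47315 - 75) = 17557/47240 ≈ 0.37166)
1/R = 1/(17557/47240) = 47240/17557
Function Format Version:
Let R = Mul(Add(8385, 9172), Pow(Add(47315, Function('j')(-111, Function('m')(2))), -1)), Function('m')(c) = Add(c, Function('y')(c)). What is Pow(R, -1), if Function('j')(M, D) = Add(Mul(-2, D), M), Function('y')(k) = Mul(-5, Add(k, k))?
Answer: Rational(47240, 17557) ≈ 2.6907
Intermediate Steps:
Function('y')(k) = Mul(-10, k) (Function('y')(k) = Mul(-5, Mul(2, k)) = Mul(-10, k))
Function('m')(c) = Mul(-9, c) (Function('m')(c) = Add(c, Mul(-10, c)) = Mul(-9, c))
Function('j')(M, D) = Add(M, Mul(-2, D))
R = Rational(17557, 47240) (R = Mul(Add(8385, 9172), Pow(Add(47315, Add(-111, Mul(-2, Mul(-9, 2)))), -1)) = Mul(17557, Pow(Add(47315, Add(-111, Mul(-2, -18))), -1)) = Mul(17557, Pow(Add(47315, Add(-111, 36)), -1)) = Mul(17557, Pow(Add(47315, -75), -1)) = Mul(17557, Pow(47240, -1)) = Mul(17557, Rational(1, 47240)) = Rational(17557, 47240) ≈ 0.37166)
Pow(R, -1) = Pow(Rational(17557, 47240), -1) = Rational(47240, 17557)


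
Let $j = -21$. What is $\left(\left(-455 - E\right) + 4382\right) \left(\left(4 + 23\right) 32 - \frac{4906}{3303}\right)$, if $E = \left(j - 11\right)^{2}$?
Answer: $\frac{8270316058}{3303} \approx 2.5039 \cdot 10^{6}$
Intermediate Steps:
$E = 1024$ ($E = \left(-21 - 11\right)^{2} = \left(-32\right)^{2} = 1024$)
$\left(\left(-455 - E\right) + 4382\right) \left(\left(4 + 23\right) 32 - \frac{4906}{3303}\right) = \left(\left(-455 - 1024\right) + 4382\right) \left(\left(4 + 23\right) 32 - \frac{4906}{3303}\right) = \left(\left(-455 - 1024\right) + 4382\right) \left(27 \cdot 32 - \frac{4906}{3303}\right) = \left(-1479 + 4382\right) \left(864 - \frac{4906}{3303}\right) = 2903 \cdot \frac{2848886}{3303} = \frac{8270316058}{3303}$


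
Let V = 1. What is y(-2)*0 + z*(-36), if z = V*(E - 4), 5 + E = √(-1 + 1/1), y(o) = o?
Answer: 324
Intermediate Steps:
E = -5 (E = -5 + √(-1 + 1/1) = -5 + √(-1 + 1) = -5 + √0 = -5 + 0 = -5)
z = -9 (z = 1*(-5 - 4) = 1*(-9) = -9)
y(-2)*0 + z*(-36) = -2*0 - 9*(-36) = 0 + 324 = 324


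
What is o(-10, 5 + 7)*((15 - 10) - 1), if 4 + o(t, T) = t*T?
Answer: -496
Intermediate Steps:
o(t, T) = -4 + T*t (o(t, T) = -4 + t*T = -4 + T*t)
o(-10, 5 + 7)*((15 - 10) - 1) = (-4 + (5 + 7)*(-10))*((15 - 10) - 1) = (-4 + 12*(-10))*(5 - 1) = (-4 - 120)*4 = -124*4 = -496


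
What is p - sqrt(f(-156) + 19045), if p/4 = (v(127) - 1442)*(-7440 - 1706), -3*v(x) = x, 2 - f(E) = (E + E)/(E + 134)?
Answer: 162908552/3 - sqrt(2302971)/11 ≈ 5.4303e+7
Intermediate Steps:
f(E) = 2 - 2*E/(134 + E) (f(E) = 2 - (E + E)/(E + 134) = 2 - 2*E/(134 + E))
v(x) = -x/3
p = 162908552/3 (p = 4*((-1/3*127 - 1442)*(-7440 - 1706)) = 4*((-127/3 - 1442)*(-9146)) = 4*(-4453/3*(-9146)) = 4*(40727138/3) = 162908552/3 ≈ 5.4303e+7)
p - sqrt(f(-156) + 19045) = 162908552/3 - sqrt(268/(134 - 156) + 19045) = 162908552/3 - sqrt(268/(-22) + 19045) = 162908552/3 - sqrt(268*(-1/22) + 19045) = 162908552/3 - sqrt(-134/11 + 19045) = 162908552/3 - sqrt(209361/11) = 162908552/3 - sqrt(2302971)/11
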